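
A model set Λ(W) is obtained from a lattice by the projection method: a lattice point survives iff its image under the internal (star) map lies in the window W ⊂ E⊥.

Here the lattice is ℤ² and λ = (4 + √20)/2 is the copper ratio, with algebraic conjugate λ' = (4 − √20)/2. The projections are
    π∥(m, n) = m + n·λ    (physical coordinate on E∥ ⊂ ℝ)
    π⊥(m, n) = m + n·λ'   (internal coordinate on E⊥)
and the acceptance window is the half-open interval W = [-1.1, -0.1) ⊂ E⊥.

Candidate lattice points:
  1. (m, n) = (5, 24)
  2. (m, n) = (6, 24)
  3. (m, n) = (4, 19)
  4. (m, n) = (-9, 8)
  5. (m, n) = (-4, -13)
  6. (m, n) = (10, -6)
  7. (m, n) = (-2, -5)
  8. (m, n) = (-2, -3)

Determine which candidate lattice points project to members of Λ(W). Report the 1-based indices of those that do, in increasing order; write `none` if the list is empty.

1, 3, 5, 7

Numerically λ ≈ 4.2361 and λ' = −1/λ ≈ -0.2361.
#1 (5,24): internal coord 5 + (24)·λ' = -0.6656; -0.6656 ∈ [-1.1, -0.1) → IN Λ
#2 (6,24): internal coord 6 + (24)·λ' = +0.3344; +0.3344 ∉ [-1.1, -0.1) → out
#3 (4,19): internal coord 4 + (19)·λ' = -0.4853; -0.4853 ∈ [-1.1, -0.1) → IN Λ
#4 (-9,8): internal coord -9 + (8)·λ' = -10.8885; -10.8885 ∉ [-1.1, -0.1) → out
#5 (-4,-13): internal coord -4 + (-13)·λ' = -0.9311; -0.9311 ∈ [-1.1, -0.1) → IN Λ
#6 (10,-6): internal coord 10 + (-6)·λ' = +11.4164; +11.4164 ∉ [-1.1, -0.1) → out
#7 (-2,-5): internal coord -2 + (-5)·λ' = -0.8197; -0.8197 ∈ [-1.1, -0.1) → IN Λ
#8 (-2,-3): internal coord -2 + (-3)·λ' = -1.2918; -1.2918 ∉ [-1.1, -0.1) → out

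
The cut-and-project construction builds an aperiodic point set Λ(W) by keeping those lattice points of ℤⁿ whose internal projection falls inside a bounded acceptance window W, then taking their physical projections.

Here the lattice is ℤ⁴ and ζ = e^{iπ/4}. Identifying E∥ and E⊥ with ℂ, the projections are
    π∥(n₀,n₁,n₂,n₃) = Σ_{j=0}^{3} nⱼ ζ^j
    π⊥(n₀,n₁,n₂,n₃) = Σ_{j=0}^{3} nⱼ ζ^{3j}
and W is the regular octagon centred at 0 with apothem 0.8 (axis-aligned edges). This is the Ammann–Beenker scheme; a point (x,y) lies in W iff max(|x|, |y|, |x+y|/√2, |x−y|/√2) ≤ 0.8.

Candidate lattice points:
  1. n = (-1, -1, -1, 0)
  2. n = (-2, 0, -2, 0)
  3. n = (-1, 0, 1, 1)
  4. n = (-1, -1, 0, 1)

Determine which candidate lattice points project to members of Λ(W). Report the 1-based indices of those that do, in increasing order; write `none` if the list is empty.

1, 3, 4

With ζ = e^{iπ/4} the internal vectors are ζ^0,ζ^3,ζ^6,ζ^9.
#1 (-1, -1, -1, 0): internal (-0.2929, 0.2929); octagon support 0.4142 vs apothem 0.8 → ∈ W
#2 (-2, 0, -2, 0): internal (-2.0000, 2.0000); octagon support 2.8284 vs apothem 0.8 → ∉ W
#3 (-1, 0, 1, 1): internal (-0.2929, -0.2929); octagon support 0.4142 vs apothem 0.8 → ∈ W
#4 (-1, -1, 0, 1): internal (0.4142, 0.0000); octagon support 0.4142 vs apothem 0.8 → ∈ W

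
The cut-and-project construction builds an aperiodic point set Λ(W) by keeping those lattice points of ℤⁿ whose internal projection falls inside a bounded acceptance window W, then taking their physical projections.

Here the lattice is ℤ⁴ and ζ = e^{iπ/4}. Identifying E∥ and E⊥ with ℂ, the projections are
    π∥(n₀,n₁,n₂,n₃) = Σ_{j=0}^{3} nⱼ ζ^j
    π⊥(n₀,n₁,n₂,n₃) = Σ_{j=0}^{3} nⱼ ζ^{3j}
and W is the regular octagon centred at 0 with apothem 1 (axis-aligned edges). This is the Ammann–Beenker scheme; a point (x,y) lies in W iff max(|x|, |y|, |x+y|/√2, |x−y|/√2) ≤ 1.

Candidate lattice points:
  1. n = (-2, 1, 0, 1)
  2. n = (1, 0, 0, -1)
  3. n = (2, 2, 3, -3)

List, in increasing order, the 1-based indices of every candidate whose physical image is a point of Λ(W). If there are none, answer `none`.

2

Internal map: ζ^{3j} for j=0..3 gives (1,0), (−√2/2,√2/2), (0,−1), (√2/2,√2/2).
#1 (-2, 1, 0, 1): internal (-2.000000, 1.414214); octagon support 2.414214 vs apothem 1 → ∉ W
#2 (1, 0, 0, -1): internal (0.292893, -0.707107); octagon support 0.707107 vs apothem 1 → ∈ W
#3 (2, 2, 3, -3): internal (-1.535534, -3.707107); octagon support 3.707107 vs apothem 1 → ∉ W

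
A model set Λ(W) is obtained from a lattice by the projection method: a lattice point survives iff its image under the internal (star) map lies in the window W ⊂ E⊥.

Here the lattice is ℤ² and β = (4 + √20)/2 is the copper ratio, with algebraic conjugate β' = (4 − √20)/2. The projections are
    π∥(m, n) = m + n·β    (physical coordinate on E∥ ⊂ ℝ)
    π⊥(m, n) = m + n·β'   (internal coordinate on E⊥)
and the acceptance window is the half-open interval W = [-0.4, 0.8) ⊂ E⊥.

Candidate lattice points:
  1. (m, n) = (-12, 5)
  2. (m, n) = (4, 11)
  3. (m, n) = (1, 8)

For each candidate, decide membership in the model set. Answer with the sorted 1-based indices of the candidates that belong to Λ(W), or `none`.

none

Compute β' = (4−√20)/2 = -0.236068, so π⊥(m,n) = m -0.236068·n.
#1 (-12,5): internal coord -12 + (5)·β' = -13.180340; -13.180340 ∉ [-0.4, 0.8) → out
#2 (4,11): internal coord 4 + (11)·β' = +1.403252; +1.403252 ∉ [-0.4, 0.8) → out
#3 (1,8): internal coord 1 + (8)·β' = -0.888544; -0.888544 ∉ [-0.4, 0.8) → out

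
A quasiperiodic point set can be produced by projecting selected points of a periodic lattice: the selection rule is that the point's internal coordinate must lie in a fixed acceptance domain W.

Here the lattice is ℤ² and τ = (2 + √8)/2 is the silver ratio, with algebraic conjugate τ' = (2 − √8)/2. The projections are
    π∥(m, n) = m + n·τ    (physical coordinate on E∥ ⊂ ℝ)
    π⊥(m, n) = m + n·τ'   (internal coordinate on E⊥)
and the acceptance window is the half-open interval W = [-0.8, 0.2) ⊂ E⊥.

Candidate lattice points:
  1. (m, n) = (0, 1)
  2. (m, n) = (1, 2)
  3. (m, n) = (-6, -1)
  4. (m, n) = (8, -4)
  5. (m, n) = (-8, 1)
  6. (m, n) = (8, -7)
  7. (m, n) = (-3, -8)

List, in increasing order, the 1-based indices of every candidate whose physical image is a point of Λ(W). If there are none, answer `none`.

1, 2

Compute τ' = (2−√8)/2 = -0.4142, so π⊥(m,n) = m -0.4142·n.
[1] lift (0,1): star map gives -0.4142; window check -0.8 ≤ -0.4142 < 0.2 is true → IN Λ
[2] lift (1,2): star map gives 0.1716; window check -0.8 ≤ 0.1716 < 0.2 is true → IN Λ
[3] lift (-6,-1): star map gives -5.5858; window check -0.8 ≤ -5.5858 < 0.2 is false → out
[4] lift (8,-4): star map gives 9.6569; window check -0.8 ≤ 9.6569 < 0.2 is false → out
[5] lift (-8,1): star map gives -8.4142; window check -0.8 ≤ -8.4142 < 0.2 is false → out
[6] lift (8,-7): star map gives 10.8995; window check -0.8 ≤ 10.8995 < 0.2 is false → out
[7] lift (-3,-8): star map gives 0.3137; window check -0.8 ≤ 0.3137 < 0.2 is false → out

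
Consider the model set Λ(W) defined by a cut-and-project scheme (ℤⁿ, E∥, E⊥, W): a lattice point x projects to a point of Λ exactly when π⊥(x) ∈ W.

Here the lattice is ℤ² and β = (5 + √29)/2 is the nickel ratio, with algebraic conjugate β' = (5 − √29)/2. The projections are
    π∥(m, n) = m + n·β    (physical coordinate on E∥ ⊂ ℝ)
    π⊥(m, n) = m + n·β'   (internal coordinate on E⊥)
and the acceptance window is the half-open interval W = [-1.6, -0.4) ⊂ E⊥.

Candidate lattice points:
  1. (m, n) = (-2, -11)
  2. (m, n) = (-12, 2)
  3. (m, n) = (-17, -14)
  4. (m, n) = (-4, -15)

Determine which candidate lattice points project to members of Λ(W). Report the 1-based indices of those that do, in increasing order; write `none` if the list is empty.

4

Numerically β ≈ 5.1926 and β' = −1/β ≈ -0.1926.
[1] lift (-2,-11): star map gives 0.1184; window check -1.6 ≤ 0.1184 < -0.4 is false → out
[2] lift (-12,2): star map gives -12.3852; window check -1.6 ≤ -12.3852 < -0.4 is false → out
[3] lift (-17,-14): star map gives -14.3038; window check -1.6 ≤ -14.3038 < -0.4 is false → out
[4] lift (-4,-15): star map gives -1.1113; window check -1.6 ≤ -1.1113 < -0.4 is true → IN Λ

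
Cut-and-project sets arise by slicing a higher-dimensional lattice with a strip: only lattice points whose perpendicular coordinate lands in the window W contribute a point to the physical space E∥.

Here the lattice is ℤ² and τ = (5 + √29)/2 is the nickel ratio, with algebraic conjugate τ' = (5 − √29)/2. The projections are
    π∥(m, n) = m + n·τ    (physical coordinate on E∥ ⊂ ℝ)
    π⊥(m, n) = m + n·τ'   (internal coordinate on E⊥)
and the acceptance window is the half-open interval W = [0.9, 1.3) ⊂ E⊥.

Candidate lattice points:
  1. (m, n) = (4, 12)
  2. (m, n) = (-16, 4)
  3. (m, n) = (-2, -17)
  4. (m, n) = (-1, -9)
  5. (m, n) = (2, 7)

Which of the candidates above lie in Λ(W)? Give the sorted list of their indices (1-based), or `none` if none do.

3

Compute τ' = (5−√29)/2 = -0.19258, so π⊥(m,n) = m -0.19258·n.
[1] lift (4,12): star map gives 1.68901; window check 0.9 ≤ 1.68901 < 1.3 is false → out
[2] lift (-16,4): star map gives -16.77033; window check 0.9 ≤ -16.77033 < 1.3 is false → out
[3] lift (-2,-17): star map gives 1.27390; window check 0.9 ≤ 1.27390 < 1.3 is true → IN Λ
[4] lift (-1,-9): star map gives 0.73324; window check 0.9 ≤ 0.73324 < 1.3 is false → out
[5] lift (2,7): star map gives 0.65192; window check 0.9 ≤ 0.65192 < 1.3 is false → out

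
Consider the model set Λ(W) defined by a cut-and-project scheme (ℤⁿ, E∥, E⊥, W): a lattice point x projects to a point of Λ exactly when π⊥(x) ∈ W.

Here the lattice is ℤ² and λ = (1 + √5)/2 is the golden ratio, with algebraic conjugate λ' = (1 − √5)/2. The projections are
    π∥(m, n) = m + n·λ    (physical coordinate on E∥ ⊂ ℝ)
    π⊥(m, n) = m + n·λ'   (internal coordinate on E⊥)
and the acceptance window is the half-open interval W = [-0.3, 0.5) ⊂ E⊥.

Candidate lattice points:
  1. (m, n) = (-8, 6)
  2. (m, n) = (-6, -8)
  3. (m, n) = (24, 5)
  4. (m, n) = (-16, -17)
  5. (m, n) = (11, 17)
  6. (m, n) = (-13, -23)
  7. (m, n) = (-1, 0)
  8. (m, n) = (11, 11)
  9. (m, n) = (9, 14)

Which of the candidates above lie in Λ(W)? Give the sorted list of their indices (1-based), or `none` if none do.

Numerically λ ≈ 1.6180 and λ' = −1/λ ≈ -0.6180.
#1 (-8,6): internal coord -8 + (6)·λ' = -11.7082; -11.7082 ∉ [-0.3, 0.5) → out
#2 (-6,-8): internal coord -6 + (-8)·λ' = -1.0557; -1.0557 ∉ [-0.3, 0.5) → out
#3 (24,5): internal coord 24 + (5)·λ' = +20.9098; +20.9098 ∉ [-0.3, 0.5) → out
#4 (-16,-17): internal coord -16 + (-17)·λ' = -5.4934; -5.4934 ∉ [-0.3, 0.5) → out
#5 (11,17): internal coord 11 + (17)·λ' = +0.4934; +0.4934 ∈ [-0.3, 0.5) → IN Λ
#6 (-13,-23): internal coord -13 + (-23)·λ' = +1.2148; +1.2148 ∉ [-0.3, 0.5) → out
#7 (-1,0): internal coord -1 + (0)·λ' = -1.0000; -1.0000 ∉ [-0.3, 0.5) → out
#8 (11,11): internal coord 11 + (11)·λ' = +4.2016; +4.2016 ∉ [-0.3, 0.5) → out
#9 (9,14): internal coord 9 + (14)·λ' = +0.3475; +0.3475 ∈ [-0.3, 0.5) → IN Λ

5, 9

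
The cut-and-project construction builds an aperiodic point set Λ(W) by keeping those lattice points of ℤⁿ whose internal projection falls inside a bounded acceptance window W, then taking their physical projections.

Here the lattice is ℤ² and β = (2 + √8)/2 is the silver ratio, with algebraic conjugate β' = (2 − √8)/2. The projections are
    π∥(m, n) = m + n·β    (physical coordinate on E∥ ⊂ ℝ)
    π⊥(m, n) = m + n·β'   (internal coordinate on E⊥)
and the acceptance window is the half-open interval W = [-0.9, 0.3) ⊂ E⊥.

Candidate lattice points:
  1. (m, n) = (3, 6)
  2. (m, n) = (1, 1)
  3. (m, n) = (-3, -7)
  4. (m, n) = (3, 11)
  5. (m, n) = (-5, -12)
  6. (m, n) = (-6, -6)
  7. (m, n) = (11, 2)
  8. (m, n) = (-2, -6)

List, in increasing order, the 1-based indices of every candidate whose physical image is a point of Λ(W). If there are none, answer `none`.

3, 5

Numerically β ≈ 2.41421 and β' = −1/β ≈ -0.41421.
#1 (3,6): internal coord 3 + (6)·β' = +0.51472; +0.51472 ∉ [-0.9, 0.3) → out
#2 (1,1): internal coord 1 + (1)·β' = +0.58579; +0.58579 ∉ [-0.9, 0.3) → out
#3 (-3,-7): internal coord -3 + (-7)·β' = -0.10051; -0.10051 ∈ [-0.9, 0.3) → IN Λ
#4 (3,11): internal coord 3 + (11)·β' = -1.55635; -1.55635 ∉ [-0.9, 0.3) → out
#5 (-5,-12): internal coord -5 + (-12)·β' = -0.02944; -0.02944 ∈ [-0.9, 0.3) → IN Λ
#6 (-6,-6): internal coord -6 + (-6)·β' = -3.51472; -3.51472 ∉ [-0.9, 0.3) → out
#7 (11,2): internal coord 11 + (2)·β' = +10.17157; +10.17157 ∉ [-0.9, 0.3) → out
#8 (-2,-6): internal coord -2 + (-6)·β' = +0.48528; +0.48528 ∉ [-0.9, 0.3) → out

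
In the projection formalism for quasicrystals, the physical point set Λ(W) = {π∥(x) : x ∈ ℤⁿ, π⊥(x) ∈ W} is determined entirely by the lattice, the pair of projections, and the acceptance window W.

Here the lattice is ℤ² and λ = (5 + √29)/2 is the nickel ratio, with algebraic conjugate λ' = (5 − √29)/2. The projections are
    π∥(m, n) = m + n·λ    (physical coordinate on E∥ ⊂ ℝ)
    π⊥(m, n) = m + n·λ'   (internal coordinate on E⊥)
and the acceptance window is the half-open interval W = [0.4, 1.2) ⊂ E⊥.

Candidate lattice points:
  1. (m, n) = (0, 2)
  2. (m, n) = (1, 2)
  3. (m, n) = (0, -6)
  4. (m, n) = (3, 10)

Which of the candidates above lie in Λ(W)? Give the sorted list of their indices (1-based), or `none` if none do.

2, 3, 4

λ' = (5−√29)/2 ≈ -0.19258.
[1] lift (0,2): star map gives -0.38516; window check 0.4 ≤ -0.38516 < 1.2 is false → out
[2] lift (1,2): star map gives 0.61484; window check 0.4 ≤ 0.61484 < 1.2 is true → IN Λ
[3] lift (0,-6): star map gives 1.15549; window check 0.4 ≤ 1.15549 < 1.2 is true → IN Λ
[4] lift (3,10): star map gives 1.07418; window check 0.4 ≤ 1.07418 < 1.2 is true → IN Λ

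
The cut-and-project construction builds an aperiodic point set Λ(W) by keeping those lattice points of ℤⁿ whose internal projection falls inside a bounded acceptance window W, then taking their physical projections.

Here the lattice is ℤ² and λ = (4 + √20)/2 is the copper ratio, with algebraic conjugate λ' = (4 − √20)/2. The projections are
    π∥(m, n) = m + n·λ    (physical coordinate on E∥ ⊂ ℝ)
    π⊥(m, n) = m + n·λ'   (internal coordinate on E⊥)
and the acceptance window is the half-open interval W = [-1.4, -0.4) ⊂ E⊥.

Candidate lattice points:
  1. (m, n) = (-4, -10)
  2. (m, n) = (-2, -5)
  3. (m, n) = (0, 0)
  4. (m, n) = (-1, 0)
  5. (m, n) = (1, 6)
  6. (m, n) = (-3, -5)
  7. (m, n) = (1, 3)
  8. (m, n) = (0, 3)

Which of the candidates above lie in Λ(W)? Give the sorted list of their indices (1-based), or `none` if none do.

2, 4, 5, 8

λ' = (4−√20)/2 ≈ -0.23607.
candidate 1: (m,n)=(-4,-10) → π∥ = -4-10·λ ≈ -46.36068, π⊥ = -4-10·λ' ≈ -1.63932 ∉ [-1.4, -0.4) ⇒ out
candidate 2: (m,n)=(-2,-5) → π∥ = -2-5·λ ≈ -23.18034, π⊥ = -2-5·λ' ≈ -0.81966 ∈ [-1.4, -0.4) ⇒ IN Λ
candidate 3: (m,n)=(0,0) → π∥ = 0+0·λ ≈ 0.00000, π⊥ = 0+0·λ' ≈ 0.00000 ∉ [-1.4, -0.4) ⇒ out
candidate 4: (m,n)=(-1,0) → π∥ = -1+0·λ ≈ -1.00000, π⊥ = -1+0·λ' ≈ -1.00000 ∈ [-1.4, -0.4) ⇒ IN Λ
candidate 5: (m,n)=(1,6) → π∥ = 1+6·λ ≈ 26.41641, π⊥ = 1+6·λ' ≈ -0.41641 ∈ [-1.4, -0.4) ⇒ IN Λ
candidate 6: (m,n)=(-3,-5) → π∥ = -3-5·λ ≈ -24.18034, π⊥ = -3-5·λ' ≈ -1.81966 ∉ [-1.4, -0.4) ⇒ out
candidate 7: (m,n)=(1,3) → π∥ = 1+3·λ ≈ 13.70820, π⊥ = 1+3·λ' ≈ 0.29180 ∉ [-1.4, -0.4) ⇒ out
candidate 8: (m,n)=(0,3) → π∥ = 0+3·λ ≈ 12.70820, π⊥ = 0+3·λ' ≈ -0.70820 ∈ [-1.4, -0.4) ⇒ IN Λ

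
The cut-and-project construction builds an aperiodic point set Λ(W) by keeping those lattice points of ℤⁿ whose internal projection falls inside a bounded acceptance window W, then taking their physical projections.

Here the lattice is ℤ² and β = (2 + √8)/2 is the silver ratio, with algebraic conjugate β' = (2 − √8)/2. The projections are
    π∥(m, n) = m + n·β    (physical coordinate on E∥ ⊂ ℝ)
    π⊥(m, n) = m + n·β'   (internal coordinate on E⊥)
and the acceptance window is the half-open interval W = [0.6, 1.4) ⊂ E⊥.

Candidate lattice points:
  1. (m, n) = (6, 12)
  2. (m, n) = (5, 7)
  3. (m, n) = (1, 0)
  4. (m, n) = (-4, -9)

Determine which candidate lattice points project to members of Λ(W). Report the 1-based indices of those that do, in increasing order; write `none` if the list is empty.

1, 3

β' = (2−√8)/2 ≈ -0.41421.
#1 (6,12): internal coord 6 + (12)·β' = +1.02944; +1.02944 ∈ [0.6, 1.4) → IN Λ
#2 (5,7): internal coord 5 + (7)·β' = +2.10051; +2.10051 ∉ [0.6, 1.4) → out
#3 (1,0): internal coord 1 + (0)·β' = +1.00000; +1.00000 ∈ [0.6, 1.4) → IN Λ
#4 (-4,-9): internal coord -4 + (-9)·β' = -0.27208; -0.27208 ∉ [0.6, 1.4) → out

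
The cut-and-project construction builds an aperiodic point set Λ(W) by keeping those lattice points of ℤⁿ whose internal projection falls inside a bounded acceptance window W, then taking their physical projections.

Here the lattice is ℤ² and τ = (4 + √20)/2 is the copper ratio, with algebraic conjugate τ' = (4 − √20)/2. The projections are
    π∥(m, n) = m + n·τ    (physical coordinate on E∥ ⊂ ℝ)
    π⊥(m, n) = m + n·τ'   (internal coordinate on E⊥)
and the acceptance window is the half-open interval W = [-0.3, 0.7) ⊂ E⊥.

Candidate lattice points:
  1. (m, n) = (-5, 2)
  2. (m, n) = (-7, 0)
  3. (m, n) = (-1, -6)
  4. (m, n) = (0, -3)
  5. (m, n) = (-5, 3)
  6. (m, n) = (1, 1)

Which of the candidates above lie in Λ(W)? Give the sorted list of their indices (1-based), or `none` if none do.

Numerically τ ≈ 4.2361 and τ' = −1/τ ≈ -0.2361.
candidate 1: (m,n)=(-5,2) → π∥ = -5+2·τ ≈ 3.4721, π⊥ = -5+2·τ' ≈ -5.4721 ∉ [-0.3, 0.7) ⇒ out
candidate 2: (m,n)=(-7,0) → π∥ = -7+0·τ ≈ -7.0000, π⊥ = -7+0·τ' ≈ -7.0000 ∉ [-0.3, 0.7) ⇒ out
candidate 3: (m,n)=(-1,-6) → π∥ = -1-6·τ ≈ -26.4164, π⊥ = -1-6·τ' ≈ 0.4164 ∈ [-0.3, 0.7) ⇒ IN Λ
candidate 4: (m,n)=(0,-3) → π∥ = 0-3·τ ≈ -12.7082, π⊥ = 0-3·τ' ≈ 0.7082 ∉ [-0.3, 0.7) ⇒ out
candidate 5: (m,n)=(-5,3) → π∥ = -5+3·τ ≈ 7.7082, π⊥ = -5+3·τ' ≈ -5.7082 ∉ [-0.3, 0.7) ⇒ out
candidate 6: (m,n)=(1,1) → π∥ = 1+1·τ ≈ 5.2361, π⊥ = 1+1·τ' ≈ 0.7639 ∉ [-0.3, 0.7) ⇒ out

3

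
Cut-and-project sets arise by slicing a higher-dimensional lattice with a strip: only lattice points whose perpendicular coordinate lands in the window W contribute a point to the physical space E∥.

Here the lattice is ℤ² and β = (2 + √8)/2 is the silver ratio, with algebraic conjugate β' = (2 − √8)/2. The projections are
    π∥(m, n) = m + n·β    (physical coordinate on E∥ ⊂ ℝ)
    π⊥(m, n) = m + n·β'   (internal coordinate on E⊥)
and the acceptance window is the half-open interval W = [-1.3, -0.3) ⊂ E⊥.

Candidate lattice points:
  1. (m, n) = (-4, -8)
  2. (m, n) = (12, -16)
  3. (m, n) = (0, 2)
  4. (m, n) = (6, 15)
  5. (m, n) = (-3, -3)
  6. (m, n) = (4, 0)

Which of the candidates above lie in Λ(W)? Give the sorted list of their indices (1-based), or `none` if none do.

Compute β' = (2−√8)/2 = -0.414214, so π⊥(m,n) = m -0.414214·n.
candidate 1: (m,n)=(-4,-8) → π∥ = -4-8·β ≈ -23.313708, π⊥ = -4-8·β' ≈ -0.686292 ∈ [-1.3, -0.3) ⇒ IN Λ
candidate 2: (m,n)=(12,-16) → π∥ = 12-16·β ≈ -26.627417, π⊥ = 12-16·β' ≈ 18.627417 ∉ [-1.3, -0.3) ⇒ out
candidate 3: (m,n)=(0,2) → π∥ = 0+2·β ≈ 4.828427, π⊥ = 0+2·β' ≈ -0.828427 ∈ [-1.3, -0.3) ⇒ IN Λ
candidate 4: (m,n)=(6,15) → π∥ = 6+15·β ≈ 42.213203, π⊥ = 6+15·β' ≈ -0.213203 ∉ [-1.3, -0.3) ⇒ out
candidate 5: (m,n)=(-3,-3) → π∥ = -3-3·β ≈ -10.242641, π⊥ = -3-3·β' ≈ -1.757359 ∉ [-1.3, -0.3) ⇒ out
candidate 6: (m,n)=(4,0) → π∥ = 4+0·β ≈ 4.000000, π⊥ = 4+0·β' ≈ 4.000000 ∉ [-1.3, -0.3) ⇒ out

1, 3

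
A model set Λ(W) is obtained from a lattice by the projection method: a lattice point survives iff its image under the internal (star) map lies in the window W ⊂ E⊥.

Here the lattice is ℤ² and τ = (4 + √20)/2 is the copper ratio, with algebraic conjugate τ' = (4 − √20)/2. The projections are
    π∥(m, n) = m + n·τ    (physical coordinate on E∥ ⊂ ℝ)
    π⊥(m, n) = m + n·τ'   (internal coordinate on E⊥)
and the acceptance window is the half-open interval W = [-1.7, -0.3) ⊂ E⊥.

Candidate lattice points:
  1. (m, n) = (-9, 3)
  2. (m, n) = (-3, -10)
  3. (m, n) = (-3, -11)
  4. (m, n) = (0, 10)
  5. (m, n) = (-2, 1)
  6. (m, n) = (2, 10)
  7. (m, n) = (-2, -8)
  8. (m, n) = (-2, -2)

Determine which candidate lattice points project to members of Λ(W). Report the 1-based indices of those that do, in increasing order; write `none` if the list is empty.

2, 3, 6, 8

Compute τ' = (4−√20)/2 = -0.23607, so π⊥(m,n) = m -0.23607·n.
candidate 1: (m,n)=(-9,3) → π∥ = -9+3·τ ≈ 3.70820, π⊥ = -9+3·τ' ≈ -9.70820 ∉ [-1.7, -0.3) ⇒ out
candidate 2: (m,n)=(-3,-10) → π∥ = -3-10·τ ≈ -45.36068, π⊥ = -3-10·τ' ≈ -0.63932 ∈ [-1.7, -0.3) ⇒ IN Λ
candidate 3: (m,n)=(-3,-11) → π∥ = -3-11·τ ≈ -49.59675, π⊥ = -3-11·τ' ≈ -0.40325 ∈ [-1.7, -0.3) ⇒ IN Λ
candidate 4: (m,n)=(0,10) → π∥ = 0+10·τ ≈ 42.36068, π⊥ = 0+10·τ' ≈ -2.36068 ∉ [-1.7, -0.3) ⇒ out
candidate 5: (m,n)=(-2,1) → π∥ = -2+1·τ ≈ 2.23607, π⊥ = -2+1·τ' ≈ -2.23607 ∉ [-1.7, -0.3) ⇒ out
candidate 6: (m,n)=(2,10) → π∥ = 2+10·τ ≈ 44.36068, π⊥ = 2+10·τ' ≈ -0.36068 ∈ [-1.7, -0.3) ⇒ IN Λ
candidate 7: (m,n)=(-2,-8) → π∥ = -2-8·τ ≈ -35.88854, π⊥ = -2-8·τ' ≈ -0.11146 ∉ [-1.7, -0.3) ⇒ out
candidate 8: (m,n)=(-2,-2) → π∥ = -2-2·τ ≈ -10.47214, π⊥ = -2-2·τ' ≈ -1.52786 ∈ [-1.7, -0.3) ⇒ IN Λ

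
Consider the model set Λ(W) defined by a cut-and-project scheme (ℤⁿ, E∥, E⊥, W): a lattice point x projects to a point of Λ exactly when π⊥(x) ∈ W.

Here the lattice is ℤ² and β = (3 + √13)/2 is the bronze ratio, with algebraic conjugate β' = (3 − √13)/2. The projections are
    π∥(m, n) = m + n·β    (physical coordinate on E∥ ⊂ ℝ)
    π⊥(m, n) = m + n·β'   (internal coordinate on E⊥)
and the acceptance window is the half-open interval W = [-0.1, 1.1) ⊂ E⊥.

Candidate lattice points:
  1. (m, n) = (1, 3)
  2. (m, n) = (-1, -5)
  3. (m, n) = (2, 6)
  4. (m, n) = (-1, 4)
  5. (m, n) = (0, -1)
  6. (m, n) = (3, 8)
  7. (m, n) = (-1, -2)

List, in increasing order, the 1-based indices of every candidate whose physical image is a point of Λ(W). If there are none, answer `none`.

Numerically β ≈ 3.30278 and β' = −1/β ≈ -0.30278.
candidate 1: (m,n)=(1,3) → π∥ = 1+3·β ≈ 10.90833, π⊥ = 1+3·β' ≈ 0.09167 ∈ [-0.1, 1.1) ⇒ IN Λ
candidate 2: (m,n)=(-1,-5) → π∥ = -1-5·β ≈ -17.51388, π⊥ = -1-5·β' ≈ 0.51388 ∈ [-0.1, 1.1) ⇒ IN Λ
candidate 3: (m,n)=(2,6) → π∥ = 2+6·β ≈ 21.81665, π⊥ = 2+6·β' ≈ 0.18335 ∈ [-0.1, 1.1) ⇒ IN Λ
candidate 4: (m,n)=(-1,4) → π∥ = -1+4·β ≈ 12.21110, π⊥ = -1+4·β' ≈ -2.21110 ∉ [-0.1, 1.1) ⇒ out
candidate 5: (m,n)=(0,-1) → π∥ = 0-1·β ≈ -3.30278, π⊥ = 0-1·β' ≈ 0.30278 ∈ [-0.1, 1.1) ⇒ IN Λ
candidate 6: (m,n)=(3,8) → π∥ = 3+8·β ≈ 29.42221, π⊥ = 3+8·β' ≈ 0.57779 ∈ [-0.1, 1.1) ⇒ IN Λ
candidate 7: (m,n)=(-1,-2) → π∥ = -1-2·β ≈ -7.60555, π⊥ = -1-2·β' ≈ -0.39445 ∉ [-0.1, 1.1) ⇒ out

1, 2, 3, 5, 6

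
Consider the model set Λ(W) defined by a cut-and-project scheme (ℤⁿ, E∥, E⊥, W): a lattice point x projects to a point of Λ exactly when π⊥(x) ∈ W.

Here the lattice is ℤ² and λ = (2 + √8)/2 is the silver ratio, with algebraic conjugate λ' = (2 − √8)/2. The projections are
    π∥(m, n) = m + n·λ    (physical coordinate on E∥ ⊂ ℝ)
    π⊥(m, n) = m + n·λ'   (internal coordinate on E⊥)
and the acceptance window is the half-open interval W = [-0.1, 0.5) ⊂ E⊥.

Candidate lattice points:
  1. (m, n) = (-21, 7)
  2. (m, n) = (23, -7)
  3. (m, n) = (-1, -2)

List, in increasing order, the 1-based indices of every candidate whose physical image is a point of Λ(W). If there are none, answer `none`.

none

Compute λ' = (2−√8)/2 = -0.414214, so π⊥(m,n) = m -0.414214·n.
#1 (-21,7): internal coord -21 + (7)·λ' = -23.899495; -23.899495 ∉ [-0.1, 0.5) → out
#2 (23,-7): internal coord 23 + (-7)·λ' = +25.899495; +25.899495 ∉ [-0.1, 0.5) → out
#3 (-1,-2): internal coord -1 + (-2)·λ' = -0.171573; -0.171573 ∉ [-0.1, 0.5) → out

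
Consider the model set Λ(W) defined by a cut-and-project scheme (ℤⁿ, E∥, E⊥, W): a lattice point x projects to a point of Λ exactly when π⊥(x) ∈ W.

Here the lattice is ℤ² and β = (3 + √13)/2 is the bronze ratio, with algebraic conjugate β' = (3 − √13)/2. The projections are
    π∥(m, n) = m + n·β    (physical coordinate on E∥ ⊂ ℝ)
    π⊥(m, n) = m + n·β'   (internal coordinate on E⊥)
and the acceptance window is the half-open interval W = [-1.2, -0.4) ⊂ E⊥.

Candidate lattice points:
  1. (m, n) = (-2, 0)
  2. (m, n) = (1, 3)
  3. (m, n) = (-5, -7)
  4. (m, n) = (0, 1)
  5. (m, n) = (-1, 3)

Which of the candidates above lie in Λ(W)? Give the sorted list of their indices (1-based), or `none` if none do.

Compute β' = (3−√13)/2 = -0.30278, so π⊥(m,n) = m -0.30278·n.
[1] lift (-2,0): star map gives -2.00000; window check -1.2 ≤ -2.00000 < -0.4 is false → out
[2] lift (1,3): star map gives 0.09167; window check -1.2 ≤ 0.09167 < -0.4 is false → out
[3] lift (-5,-7): star map gives -2.88057; window check -1.2 ≤ -2.88057 < -0.4 is false → out
[4] lift (0,1): star map gives -0.30278; window check -1.2 ≤ -0.30278 < -0.4 is false → out
[5] lift (-1,3): star map gives -1.90833; window check -1.2 ≤ -1.90833 < -0.4 is false → out

none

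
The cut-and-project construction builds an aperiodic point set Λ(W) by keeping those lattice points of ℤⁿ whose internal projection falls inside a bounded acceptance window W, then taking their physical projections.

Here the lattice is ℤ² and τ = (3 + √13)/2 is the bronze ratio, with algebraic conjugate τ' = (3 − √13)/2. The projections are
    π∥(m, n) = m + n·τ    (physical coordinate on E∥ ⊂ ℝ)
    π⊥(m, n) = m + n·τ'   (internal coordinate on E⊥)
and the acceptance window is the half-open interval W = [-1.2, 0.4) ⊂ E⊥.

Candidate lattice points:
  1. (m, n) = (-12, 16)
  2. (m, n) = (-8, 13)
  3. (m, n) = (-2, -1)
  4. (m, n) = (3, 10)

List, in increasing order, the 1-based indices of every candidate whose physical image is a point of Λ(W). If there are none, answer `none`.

Numerically τ ≈ 3.302776 and τ' = −1/τ ≈ -0.302776.
[1] lift (-12,16): star map gives -16.844410; window check -1.2 ≤ -16.844410 < 0.4 is false → out
[2] lift (-8,13): star map gives -11.936083; window check -1.2 ≤ -11.936083 < 0.4 is false → out
[3] lift (-2,-1): star map gives -1.697224; window check -1.2 ≤ -1.697224 < 0.4 is false → out
[4] lift (3,10): star map gives -0.027756; window check -1.2 ≤ -0.027756 < 0.4 is true → IN Λ

4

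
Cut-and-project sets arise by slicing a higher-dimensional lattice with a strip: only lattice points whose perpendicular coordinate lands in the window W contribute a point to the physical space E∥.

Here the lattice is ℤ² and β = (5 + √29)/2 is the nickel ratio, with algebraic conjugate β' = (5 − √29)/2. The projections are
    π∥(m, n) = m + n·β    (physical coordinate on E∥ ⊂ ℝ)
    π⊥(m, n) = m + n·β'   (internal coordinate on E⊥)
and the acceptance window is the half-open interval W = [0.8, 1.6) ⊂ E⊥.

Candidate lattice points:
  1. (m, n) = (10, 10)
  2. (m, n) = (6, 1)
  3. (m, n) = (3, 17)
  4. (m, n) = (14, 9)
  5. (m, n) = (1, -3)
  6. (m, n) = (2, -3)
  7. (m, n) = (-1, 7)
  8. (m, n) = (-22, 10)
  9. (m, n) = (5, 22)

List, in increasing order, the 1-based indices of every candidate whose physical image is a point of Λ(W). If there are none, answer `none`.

5

Compute β' = (5−√29)/2 = -0.19258, so π⊥(m,n) = m -0.19258·n.
candidate 1: (m,n)=(10,10) → π∥ = 10+10·β ≈ 61.92582, π⊥ = 10+10·β' ≈ 8.07418 ∉ [0.8, 1.6) ⇒ out
candidate 2: (m,n)=(6,1) → π∥ = 6+1·β ≈ 11.19258, π⊥ = 6+1·β' ≈ 5.80742 ∉ [0.8, 1.6) ⇒ out
candidate 3: (m,n)=(3,17) → π∥ = 3+17·β ≈ 91.27390, π⊥ = 3+17·β' ≈ -0.27390 ∉ [0.8, 1.6) ⇒ out
candidate 4: (m,n)=(14,9) → π∥ = 14+9·β ≈ 60.73324, π⊥ = 14+9·β' ≈ 12.26676 ∉ [0.8, 1.6) ⇒ out
candidate 5: (m,n)=(1,-3) → π∥ = 1-3·β ≈ -14.57775, π⊥ = 1-3·β' ≈ 1.57775 ∈ [0.8, 1.6) ⇒ IN Λ
candidate 6: (m,n)=(2,-3) → π∥ = 2-3·β ≈ -13.57775, π⊥ = 2-3·β' ≈ 2.57775 ∉ [0.8, 1.6) ⇒ out
candidate 7: (m,n)=(-1,7) → π∥ = -1+7·β ≈ 35.34808, π⊥ = -1+7·β' ≈ -2.34808 ∉ [0.8, 1.6) ⇒ out
candidate 8: (m,n)=(-22,10) → π∥ = -22+10·β ≈ 29.92582, π⊥ = -22+10·β' ≈ -23.92582 ∉ [0.8, 1.6) ⇒ out
candidate 9: (m,n)=(5,22) → π∥ = 5+22·β ≈ 119.23681, π⊥ = 5+22·β' ≈ 0.76319 ∉ [0.8, 1.6) ⇒ out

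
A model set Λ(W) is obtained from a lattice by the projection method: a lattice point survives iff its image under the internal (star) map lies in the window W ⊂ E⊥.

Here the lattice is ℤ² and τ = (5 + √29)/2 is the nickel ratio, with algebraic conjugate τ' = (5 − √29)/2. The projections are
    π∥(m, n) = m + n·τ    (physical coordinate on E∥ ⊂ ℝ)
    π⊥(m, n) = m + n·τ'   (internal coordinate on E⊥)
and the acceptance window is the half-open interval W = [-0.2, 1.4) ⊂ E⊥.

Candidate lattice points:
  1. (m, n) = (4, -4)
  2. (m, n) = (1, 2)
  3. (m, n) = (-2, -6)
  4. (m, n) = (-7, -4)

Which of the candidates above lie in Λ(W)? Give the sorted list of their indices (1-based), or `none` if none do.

Numerically τ ≈ 5.192582 and τ' = −1/τ ≈ -0.192582.
#1 (4,-4): internal coord 4 + (-4)·τ' = +4.770330; +4.770330 ∉ [-0.2, 1.4) → out
#2 (1,2): internal coord 1 + (2)·τ' = +0.614835; +0.614835 ∈ [-0.2, 1.4) → IN Λ
#3 (-2,-6): internal coord -2 + (-6)·τ' = -0.844506; -0.844506 ∉ [-0.2, 1.4) → out
#4 (-7,-4): internal coord -7 + (-4)·τ' = -6.229670; -6.229670 ∉ [-0.2, 1.4) → out

2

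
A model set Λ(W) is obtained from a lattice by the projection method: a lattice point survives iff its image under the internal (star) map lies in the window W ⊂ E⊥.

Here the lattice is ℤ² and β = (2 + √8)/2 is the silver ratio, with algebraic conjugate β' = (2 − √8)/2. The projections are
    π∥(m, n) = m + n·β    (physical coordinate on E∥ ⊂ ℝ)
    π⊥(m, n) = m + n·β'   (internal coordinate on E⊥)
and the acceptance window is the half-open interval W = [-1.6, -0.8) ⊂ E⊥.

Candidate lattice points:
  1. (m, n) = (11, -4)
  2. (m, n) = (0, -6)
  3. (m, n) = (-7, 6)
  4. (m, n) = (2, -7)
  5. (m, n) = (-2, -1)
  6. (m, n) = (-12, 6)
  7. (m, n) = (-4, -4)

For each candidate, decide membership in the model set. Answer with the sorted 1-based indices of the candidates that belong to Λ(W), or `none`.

5

Compute β' = (2−√8)/2 = -0.4142, so π⊥(m,n) = m -0.4142·n.
[1] lift (11,-4): star map gives 12.6569; window check -1.6 ≤ 12.6569 < -0.8 is false → out
[2] lift (0,-6): star map gives 2.4853; window check -1.6 ≤ 2.4853 < -0.8 is false → out
[3] lift (-7,6): star map gives -9.4853; window check -1.6 ≤ -9.4853 < -0.8 is false → out
[4] lift (2,-7): star map gives 4.8995; window check -1.6 ≤ 4.8995 < -0.8 is false → out
[5] lift (-2,-1): star map gives -1.5858; window check -1.6 ≤ -1.5858 < -0.8 is true → IN Λ
[6] lift (-12,6): star map gives -14.4853; window check -1.6 ≤ -14.4853 < -0.8 is false → out
[7] lift (-4,-4): star map gives -2.3431; window check -1.6 ≤ -2.3431 < -0.8 is false → out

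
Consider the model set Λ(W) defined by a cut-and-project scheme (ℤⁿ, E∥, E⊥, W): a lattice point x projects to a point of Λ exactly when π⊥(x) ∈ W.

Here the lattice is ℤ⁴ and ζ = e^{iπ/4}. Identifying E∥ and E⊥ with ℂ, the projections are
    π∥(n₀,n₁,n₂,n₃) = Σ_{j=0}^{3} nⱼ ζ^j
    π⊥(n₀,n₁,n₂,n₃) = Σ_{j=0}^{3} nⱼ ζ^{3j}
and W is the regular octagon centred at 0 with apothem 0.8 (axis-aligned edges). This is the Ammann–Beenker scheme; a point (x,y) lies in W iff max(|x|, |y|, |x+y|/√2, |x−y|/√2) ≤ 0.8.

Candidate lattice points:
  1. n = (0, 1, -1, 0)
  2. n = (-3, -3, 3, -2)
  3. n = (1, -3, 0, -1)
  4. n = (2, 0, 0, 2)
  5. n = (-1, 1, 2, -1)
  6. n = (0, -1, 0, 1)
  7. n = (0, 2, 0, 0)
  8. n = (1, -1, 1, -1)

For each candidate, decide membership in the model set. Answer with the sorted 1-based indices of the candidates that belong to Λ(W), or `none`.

none

Internal map: ζ^{3j} for j=0..3 gives (1,0), (−√2/2,√2/2), (0,−1), (√2/2,√2/2).
#1 (0, 1, -1, 0): internal (-0.7071, 1.7071); octagon support 1.7071 vs apothem 0.8 → ∉ W
#2 (-3, -3, 3, -2): internal (-2.2929, -6.5355); octagon support 6.5355 vs apothem 0.8 → ∉ W
#3 (1, -3, 0, -1): internal (2.4142, -2.8284); octagon support 3.7071 vs apothem 0.8 → ∉ W
#4 (2, 0, 0, 2): internal (3.4142, 1.4142); octagon support 3.4142 vs apothem 0.8 → ∉ W
#5 (-1, 1, 2, -1): internal (-2.4142, -2.0000); octagon support 3.1213 vs apothem 0.8 → ∉ W
#6 (0, -1, 0, 1): internal (1.4142, 0.0000); octagon support 1.4142 vs apothem 0.8 → ∉ W
#7 (0, 2, 0, 0): internal (-1.4142, 1.4142); octagon support 2.0000 vs apothem 0.8 → ∉ W
#8 (1, -1, 1, -1): internal (1.0000, -2.4142); octagon support 2.4142 vs apothem 0.8 → ∉ W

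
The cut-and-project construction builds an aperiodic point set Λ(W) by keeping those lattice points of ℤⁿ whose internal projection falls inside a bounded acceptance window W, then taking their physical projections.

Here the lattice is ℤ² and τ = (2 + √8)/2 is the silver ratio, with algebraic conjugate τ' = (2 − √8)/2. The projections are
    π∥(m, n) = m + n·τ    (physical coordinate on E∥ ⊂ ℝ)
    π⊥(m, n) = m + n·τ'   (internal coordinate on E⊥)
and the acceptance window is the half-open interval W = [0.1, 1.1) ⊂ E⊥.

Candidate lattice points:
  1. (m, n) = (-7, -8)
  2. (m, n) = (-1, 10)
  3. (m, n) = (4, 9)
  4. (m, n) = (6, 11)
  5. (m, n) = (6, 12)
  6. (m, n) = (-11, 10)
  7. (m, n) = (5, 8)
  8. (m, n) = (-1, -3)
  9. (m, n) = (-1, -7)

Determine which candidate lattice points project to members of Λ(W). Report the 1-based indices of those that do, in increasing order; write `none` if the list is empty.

3, 5, 8

Numerically τ ≈ 2.41421 and τ' = −1/τ ≈ -0.41421.
candidate 1: (m,n)=(-7,-8) → π∥ = -7-8·τ ≈ -26.31371, π⊥ = -7-8·τ' ≈ -3.68629 ∉ [0.1, 1.1) ⇒ out
candidate 2: (m,n)=(-1,10) → π∥ = -1+10·τ ≈ 23.14214, π⊥ = -1+10·τ' ≈ -5.14214 ∉ [0.1, 1.1) ⇒ out
candidate 3: (m,n)=(4,9) → π∥ = 4+9·τ ≈ 25.72792, π⊥ = 4+9·τ' ≈ 0.27208 ∈ [0.1, 1.1) ⇒ IN Λ
candidate 4: (m,n)=(6,11) → π∥ = 6+11·τ ≈ 32.55635, π⊥ = 6+11·τ' ≈ 1.44365 ∉ [0.1, 1.1) ⇒ out
candidate 5: (m,n)=(6,12) → π∥ = 6+12·τ ≈ 34.97056, π⊥ = 6+12·τ' ≈ 1.02944 ∈ [0.1, 1.1) ⇒ IN Λ
candidate 6: (m,n)=(-11,10) → π∥ = -11+10·τ ≈ 13.14214, π⊥ = -11+10·τ' ≈ -15.14214 ∉ [0.1, 1.1) ⇒ out
candidate 7: (m,n)=(5,8) → π∥ = 5+8·τ ≈ 24.31371, π⊥ = 5+8·τ' ≈ 1.68629 ∉ [0.1, 1.1) ⇒ out
candidate 8: (m,n)=(-1,-3) → π∥ = -1-3·τ ≈ -8.24264, π⊥ = -1-3·τ' ≈ 0.24264 ∈ [0.1, 1.1) ⇒ IN Λ
candidate 9: (m,n)=(-1,-7) → π∥ = -1-7·τ ≈ -17.89949, π⊥ = -1-7·τ' ≈ 1.89949 ∉ [0.1, 1.1) ⇒ out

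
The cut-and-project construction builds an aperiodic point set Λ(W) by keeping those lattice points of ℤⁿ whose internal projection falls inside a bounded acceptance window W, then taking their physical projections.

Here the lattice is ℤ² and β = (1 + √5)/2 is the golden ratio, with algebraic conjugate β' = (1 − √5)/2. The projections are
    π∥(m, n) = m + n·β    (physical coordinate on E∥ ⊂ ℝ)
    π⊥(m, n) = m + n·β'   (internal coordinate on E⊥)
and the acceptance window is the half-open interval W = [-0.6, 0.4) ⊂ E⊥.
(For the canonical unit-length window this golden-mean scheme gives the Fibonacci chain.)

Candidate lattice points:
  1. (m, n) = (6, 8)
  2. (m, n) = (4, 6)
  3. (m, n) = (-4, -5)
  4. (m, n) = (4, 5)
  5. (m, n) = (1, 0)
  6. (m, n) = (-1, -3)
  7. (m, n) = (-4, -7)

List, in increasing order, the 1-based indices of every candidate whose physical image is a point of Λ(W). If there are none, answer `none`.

2, 7

Compute β' = (1−√5)/2 = -0.6180, so π⊥(m,n) = m -0.6180·n.
#1 (6,8): internal coord 6 + (8)·β' = +1.0557; +1.0557 ∉ [-0.6, 0.4) → out
#2 (4,6): internal coord 4 + (6)·β' = +0.2918; +0.2918 ∈ [-0.6, 0.4) → IN Λ
#3 (-4,-5): internal coord -4 + (-5)·β' = -0.9098; -0.9098 ∉ [-0.6, 0.4) → out
#4 (4,5): internal coord 4 + (5)·β' = +0.9098; +0.9098 ∉ [-0.6, 0.4) → out
#5 (1,0): internal coord 1 + (0)·β' = +1.0000; +1.0000 ∉ [-0.6, 0.4) → out
#6 (-1,-3): internal coord -1 + (-3)·β' = +0.8541; +0.8541 ∉ [-0.6, 0.4) → out
#7 (-4,-7): internal coord -4 + (-7)·β' = +0.3262; +0.3262 ∈ [-0.6, 0.4) → IN Λ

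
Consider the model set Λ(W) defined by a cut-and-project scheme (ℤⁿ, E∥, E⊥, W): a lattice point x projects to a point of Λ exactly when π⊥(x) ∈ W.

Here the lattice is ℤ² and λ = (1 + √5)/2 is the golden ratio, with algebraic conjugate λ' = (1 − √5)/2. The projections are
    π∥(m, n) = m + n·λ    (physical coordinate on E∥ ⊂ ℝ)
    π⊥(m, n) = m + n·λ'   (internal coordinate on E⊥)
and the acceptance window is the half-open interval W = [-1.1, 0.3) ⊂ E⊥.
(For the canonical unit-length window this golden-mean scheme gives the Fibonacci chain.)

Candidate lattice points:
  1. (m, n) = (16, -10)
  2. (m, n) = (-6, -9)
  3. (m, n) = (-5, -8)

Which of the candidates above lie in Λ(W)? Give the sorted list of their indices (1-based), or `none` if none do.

2, 3

Numerically λ ≈ 1.618034 and λ' = −1/λ ≈ -0.618034.
candidate 1: (m,n)=(16,-10) → π∥ = 16-10·λ ≈ -0.180340, π⊥ = 16-10·λ' ≈ 22.180340 ∉ [-1.1, 0.3) ⇒ out
candidate 2: (m,n)=(-6,-9) → π∥ = -6-9·λ ≈ -20.562306, π⊥ = -6-9·λ' ≈ -0.437694 ∈ [-1.1, 0.3) ⇒ IN Λ
candidate 3: (m,n)=(-5,-8) → π∥ = -5-8·λ ≈ -17.944272, π⊥ = -5-8·λ' ≈ -0.055728 ∈ [-1.1, 0.3) ⇒ IN Λ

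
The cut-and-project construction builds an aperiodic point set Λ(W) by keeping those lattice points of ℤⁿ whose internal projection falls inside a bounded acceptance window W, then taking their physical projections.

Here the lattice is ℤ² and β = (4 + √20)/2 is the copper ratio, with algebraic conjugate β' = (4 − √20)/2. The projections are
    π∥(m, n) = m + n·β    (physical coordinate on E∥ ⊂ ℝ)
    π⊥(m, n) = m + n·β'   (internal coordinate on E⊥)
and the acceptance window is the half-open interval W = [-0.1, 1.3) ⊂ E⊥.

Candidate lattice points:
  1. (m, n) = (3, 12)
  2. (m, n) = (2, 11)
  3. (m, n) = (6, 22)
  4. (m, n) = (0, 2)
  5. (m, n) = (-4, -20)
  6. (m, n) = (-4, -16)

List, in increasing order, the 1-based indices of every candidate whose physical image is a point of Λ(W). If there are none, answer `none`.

1, 3, 5

Compute β' = (4−√20)/2 = -0.23607, so π⊥(m,n) = m -0.23607·n.
candidate 1: (m,n)=(3,12) → π∥ = 3+12·β ≈ 53.83282, π⊥ = 3+12·β' ≈ 0.16718 ∈ [-0.1, 1.3) ⇒ IN Λ
candidate 2: (m,n)=(2,11) → π∥ = 2+11·β ≈ 48.59675, π⊥ = 2+11·β' ≈ -0.59675 ∉ [-0.1, 1.3) ⇒ out
candidate 3: (m,n)=(6,22) → π∥ = 6+22·β ≈ 99.19350, π⊥ = 6+22·β' ≈ 0.80650 ∈ [-0.1, 1.3) ⇒ IN Λ
candidate 4: (m,n)=(0,2) → π∥ = 0+2·β ≈ 8.47214, π⊥ = 0+2·β' ≈ -0.47214 ∉ [-0.1, 1.3) ⇒ out
candidate 5: (m,n)=(-4,-20) → π∥ = -4-20·β ≈ -88.72136, π⊥ = -4-20·β' ≈ 0.72136 ∈ [-0.1, 1.3) ⇒ IN Λ
candidate 6: (m,n)=(-4,-16) → π∥ = -4-16·β ≈ -71.77709, π⊥ = -4-16·β' ≈ -0.22291 ∉ [-0.1, 1.3) ⇒ out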